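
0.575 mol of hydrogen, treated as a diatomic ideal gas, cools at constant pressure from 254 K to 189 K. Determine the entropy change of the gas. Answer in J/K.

At constant pressure, ΔS = nC_p ln(T₂/T₁) with C_p = 7R/2 = 29.1 J mol⁻¹ K⁻¹.
ΔS = 0.575 × 29.1 × ln(189/254) = -4.95 J/K.

ΔS = -4.95 J/K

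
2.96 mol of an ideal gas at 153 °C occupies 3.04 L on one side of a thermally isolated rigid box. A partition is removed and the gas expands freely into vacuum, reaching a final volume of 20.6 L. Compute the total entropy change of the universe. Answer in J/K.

ΔS_universe = 47.1 J/K

For an ideal gas in free expansion Q = 0 and W = 0, so T is unchanged.
Entropy is a state function; using a reversible isothermal path, ΔS_gas = nR ln(V₂/V₁) = 2.96 × 8.314 × ln(20.6/3.04) = 47.1 J/K.
The insulated surroundings exchange no heat, so ΔS_surr = 0 and ΔS_universe = ΔS_gas.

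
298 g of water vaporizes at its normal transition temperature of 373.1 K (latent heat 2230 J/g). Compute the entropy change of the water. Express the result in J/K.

Heat absorbed by the substance: Q = mL = 298 × 2230 = 664540 J.
At constant T, ΔS = Q_rev/T = 664540 / 373.1 = 1780 J/K.

ΔS = 1780 J/K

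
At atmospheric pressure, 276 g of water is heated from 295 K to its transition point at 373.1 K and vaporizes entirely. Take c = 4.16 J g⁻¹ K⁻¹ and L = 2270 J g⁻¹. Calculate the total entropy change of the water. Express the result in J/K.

Warming step: ΔS₁ = m c ln(T_tr/T_i) = 276 × 4.16 × ln(373.1/295) = 269.7 J/K.
Phase change: ΔS₂ = +mL/T_tr = 276 × 2270 / 373.1 = 1679 J/K.
ΔS_total = (269.7) + (1679) = 1950 J/K.

ΔS = 1950 J/K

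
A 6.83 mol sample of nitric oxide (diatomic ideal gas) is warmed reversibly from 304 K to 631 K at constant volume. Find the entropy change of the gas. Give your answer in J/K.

ΔS = 104 J/K

At constant volume, ΔS = nC_V ln(T₂/T₁) with C_V = 5R/2 = 20.79 J mol⁻¹ K⁻¹.
ΔS = 6.83 × 20.79 × ln(631/304) = 104 J/K.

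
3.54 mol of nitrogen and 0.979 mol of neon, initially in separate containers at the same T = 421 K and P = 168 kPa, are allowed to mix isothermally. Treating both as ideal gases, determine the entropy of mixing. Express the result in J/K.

Mole fractions: x_A = 3.54/4.52 = 0.783, x_B = 0.217.
ΔS_mix = −R(n_A ln x_A + n_B ln x_B) = −8.314 × (3.54 ln 0.783 + 0.979 ln 0.217) = 19.6 J/K.

ΔS_mix = 19.6 J/K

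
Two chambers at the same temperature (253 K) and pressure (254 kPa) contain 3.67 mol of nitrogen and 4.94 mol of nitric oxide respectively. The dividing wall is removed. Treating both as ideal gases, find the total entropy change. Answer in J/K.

Mole fractions: x_A = 3.67/8.61 = 0.426, x_B = 0.574.
ΔS_mix = −R(n_A ln x_A + n_B ln x_B) = −8.314 × (3.67 ln 0.426 + 4.94 ln 0.574) = 48.8 J/K.

ΔS_mix = 48.8 J/K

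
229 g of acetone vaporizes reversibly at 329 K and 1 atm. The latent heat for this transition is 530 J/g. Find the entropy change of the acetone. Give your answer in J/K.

Heat absorbed by the substance: Q = mL = 229 × 530 = 121370 J.
At constant T, ΔS = Q_rev/T = 121370 / 329 = 369 J/K.

ΔS = 369 J/K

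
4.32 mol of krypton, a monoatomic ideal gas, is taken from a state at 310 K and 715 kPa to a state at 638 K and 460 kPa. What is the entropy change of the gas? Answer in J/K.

ΔS = nC_p ln(T₂/T₁) − nR ln(P₂/P₁), with C_p = 5R/2 = 20.79 J mol⁻¹ K⁻¹ for a monoatomic ideal gas.
ΔS = 4.32 × [20.79 × ln(638/310) − 8.314 × ln(460/715)] = 80.6 J/K.

ΔS = 80.6 J/K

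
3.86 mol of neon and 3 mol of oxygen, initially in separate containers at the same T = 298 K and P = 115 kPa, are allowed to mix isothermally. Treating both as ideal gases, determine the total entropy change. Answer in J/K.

ΔS_mix = 39.1 J/K

Mole fractions: x_A = 3.86/6.86 = 0.563, x_B = 0.437.
ΔS_mix = −R(n_A ln x_A + n_B ln x_B) = −8.314 × (3.86 ln 0.563 + 3 ln 0.437) = 39.1 J/K.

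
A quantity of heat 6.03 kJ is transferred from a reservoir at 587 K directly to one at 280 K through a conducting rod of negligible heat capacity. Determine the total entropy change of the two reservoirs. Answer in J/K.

ΔS_hot = −Q/T_H = −6030/587 = -10.27 J/K and ΔS_cold = +Q/T_C = 6030/280 = 21.54 J/K.
ΔS_total = -10.27 + 21.54 = 11.3 J/K, positive as the second law requires.

ΔS_total = 11.3 J/K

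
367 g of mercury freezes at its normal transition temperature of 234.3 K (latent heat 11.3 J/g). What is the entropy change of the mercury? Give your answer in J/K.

ΔS = -17.7 J/K

Heat released by the substance: Q = −mL = −367 × 11.3 = −4147.1 J.
At constant T, ΔS = Q_rev/T = −4147.1 / 234.3 = -17.7 J/K.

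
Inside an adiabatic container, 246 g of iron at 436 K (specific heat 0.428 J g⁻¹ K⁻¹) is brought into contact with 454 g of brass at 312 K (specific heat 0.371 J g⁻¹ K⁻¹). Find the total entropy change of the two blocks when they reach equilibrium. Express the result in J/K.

ΔS_total = 3.71 J/K

Energy balance: T_f = (m₁c₁T₁ + m₂c₂T₂)/(m₁c₁ + m₂c₂) = 359.7 K.
ΔS₁ = m₁c₁ ln(T_f/T₁) = 105.288 × ln(359.7/436) = -20.255 J/K.
ΔS₂ = m₂c₂ ln(T_f/T₂) = 168.434 × ln(359.7/312) = 23.961 J/K.
ΔS_total = -20.255 + 23.961 = 3.71 J/K.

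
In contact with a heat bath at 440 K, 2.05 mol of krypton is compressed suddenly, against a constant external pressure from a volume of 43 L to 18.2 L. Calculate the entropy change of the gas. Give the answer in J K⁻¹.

Entropy is a state function, so ΔS_gas depends only on the end states.
For an isothermal ideal gas ΔS_gas = nR ln(V₂/V₁) = 2.05 × 8.314 × ln(18.2/43) = -14.7 J/K.

ΔS_gas = -14.7 J/K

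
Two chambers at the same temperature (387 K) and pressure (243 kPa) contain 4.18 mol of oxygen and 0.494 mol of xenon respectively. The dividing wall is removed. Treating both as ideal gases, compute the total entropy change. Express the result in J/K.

ΔS_mix = 13.1 J/K

Mole fractions: x_A = 4.18/4.67 = 0.894, x_B = 0.106.
ΔS_mix = −R(n_A ln x_A + n_B ln x_B) = −8.314 × (4.18 ln 0.894 + 0.494 ln 0.106) = 13.1 J/K.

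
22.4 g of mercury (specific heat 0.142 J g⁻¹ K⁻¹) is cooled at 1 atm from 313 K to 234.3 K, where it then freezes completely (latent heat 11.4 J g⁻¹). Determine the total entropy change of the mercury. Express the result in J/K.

ΔS = -2.01 J/K

Cooling step: ΔS₁ = m c ln(T_tr/T_i) = 22.4 × 0.142 × ln(234.3/313) = -0.9212 J/K.
Phase change: ΔS₂ = −mL/T_tr = −22.4 × 11.4 / 234.3 = -1.09 J/K.
ΔS_total = (-0.9212) + (-1.09) = -2.01 J/K.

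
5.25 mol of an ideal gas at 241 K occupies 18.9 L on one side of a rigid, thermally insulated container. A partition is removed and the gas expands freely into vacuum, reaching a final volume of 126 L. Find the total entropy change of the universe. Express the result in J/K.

No heat is exchanged and no work is done, so the ideal-gas temperature stays constant.
Entropy is a state function; using a reversible isothermal path, ΔS_gas = nR ln(V₂/V₁) = 5.25 × 8.314 × ln(126/18.9) = 82.8 J/K.
The insulated surroundings exchange no heat, so ΔS_surr = 0 and ΔS_universe = ΔS_gas.

ΔS_universe = 82.8 J/K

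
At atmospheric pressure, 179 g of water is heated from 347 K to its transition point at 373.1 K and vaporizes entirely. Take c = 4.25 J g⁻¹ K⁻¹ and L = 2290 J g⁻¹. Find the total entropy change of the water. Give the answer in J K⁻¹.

ΔS = 1150 J/K

Warming step: ΔS₁ = m c ln(T_tr/T_i) = 179 × 4.25 × ln(373.1/347) = 55.17 J/K.
Phase change: ΔS₂ = +mL/T_tr = 179 × 2290 / 373.1 = 1099 J/K.
ΔS_total = (55.17) + (1099) = 1150 J/K.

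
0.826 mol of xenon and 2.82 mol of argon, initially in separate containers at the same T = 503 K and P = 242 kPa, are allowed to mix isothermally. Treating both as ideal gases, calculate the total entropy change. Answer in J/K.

ΔS_mix = 16.2 J/K

Mole fractions: x_A = 0.826/3.65 = 0.227, x_B = 0.773.
ΔS_mix = −R(n_A ln x_A + n_B ln x_B) = −8.314 × (0.826 ln 0.227 + 2.82 ln 0.773) = 16.2 J/K.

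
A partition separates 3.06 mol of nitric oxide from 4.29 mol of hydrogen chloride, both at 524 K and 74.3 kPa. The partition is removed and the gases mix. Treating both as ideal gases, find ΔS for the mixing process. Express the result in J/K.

ΔS_mix = 41.5 J/K

Mole fractions: x_A = 3.06/7.35 = 0.416, x_B = 0.584.
ΔS_mix = −R(n_A ln x_A + n_B ln x_B) = −8.314 × (3.06 ln 0.416 + 4.29 ln 0.584) = 41.5 J/K.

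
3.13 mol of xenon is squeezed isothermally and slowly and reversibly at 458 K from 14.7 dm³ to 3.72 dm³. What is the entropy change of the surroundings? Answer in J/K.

ΔS_surr = 35.8 J/K

For an isothermal ideal gas ΔS_gas = nR ln(V₂/V₁) = 3.13 × 8.314 × ln(3.72/14.7) = -35.8 J/K.
The process is reversible, so ΔS_surr = −ΔS_gas = 35.8 J/K and ΔS_universe = 0.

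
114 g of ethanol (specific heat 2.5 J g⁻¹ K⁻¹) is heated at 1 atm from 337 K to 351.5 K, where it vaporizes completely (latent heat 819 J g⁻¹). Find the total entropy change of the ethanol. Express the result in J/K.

ΔS = 278 J/K

Warming step: ΔS₁ = m c ln(T_tr/T_i) = 114 × 2.5 × ln(351.5/337) = 12.01 J/K.
Phase change: ΔS₂ = +mL/T_tr = 114 × 819 / 351.5 = 265.6 J/K.
ΔS_total = (12.01) + (265.6) = 278 J/K.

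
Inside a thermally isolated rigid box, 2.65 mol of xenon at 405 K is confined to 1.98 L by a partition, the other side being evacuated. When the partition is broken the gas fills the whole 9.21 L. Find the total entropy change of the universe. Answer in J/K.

For an ideal gas in free expansion Q = 0 and W = 0, so T is unchanged.
Entropy is a state function; using a reversible isothermal path, ΔS_gas = nR ln(V₂/V₁) = 2.65 × 8.314 × ln(9.21/1.98) = 33.9 J/K.
The insulated surroundings exchange no heat, so ΔS_surr = 0 and ΔS_universe = ΔS_gas.

ΔS_universe = 33.9 J/K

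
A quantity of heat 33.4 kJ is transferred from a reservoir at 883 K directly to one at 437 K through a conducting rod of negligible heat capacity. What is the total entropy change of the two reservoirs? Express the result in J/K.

ΔS_total = 38.6 J/K

ΔS_hot = −Q/T_H = −33400/883 = -37.83 J/K and ΔS_cold = +Q/T_C = 33400/437 = 76.43 J/K.
ΔS_total = -37.83 + 76.43 = 38.6 J/K, positive as the second law requires.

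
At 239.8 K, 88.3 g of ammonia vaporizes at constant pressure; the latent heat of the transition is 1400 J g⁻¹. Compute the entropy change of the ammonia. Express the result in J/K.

ΔS = 516 J/K

Heat absorbed by the substance: Q = mL = 88.3 × 1400 = 123620 J.
At constant T, ΔS = Q_rev/T = 123620 / 239.8 = 516 J/K.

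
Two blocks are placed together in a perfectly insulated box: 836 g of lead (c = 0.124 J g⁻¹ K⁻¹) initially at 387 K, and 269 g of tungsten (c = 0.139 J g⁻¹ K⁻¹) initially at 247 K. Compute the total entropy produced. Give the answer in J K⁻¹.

Energy balance: T_f = (m₁c₁T₁ + m₂c₂T₂)/(m₁c₁ + m₂c₂) = 349.89 K.
ΔS₁ = m₁c₁ ln(T_f/T₁) = 103.664 × ln(349.89/387) = -10.45 J/K.
ΔS₂ = m₂c₂ ln(T_f/T₂) = 37.391 × ln(349.89/247) = 13.02 J/K.
ΔS_total = -10.45 + 13.02 = 2.57 J/K.

ΔS_total = 2.57 J/K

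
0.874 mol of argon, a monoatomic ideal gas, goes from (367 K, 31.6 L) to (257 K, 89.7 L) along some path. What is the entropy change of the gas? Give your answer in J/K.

Entropy is a state function: ΔS = nC_V ln(T₂/T₁) + nR ln(V₂/V₁), with C_V = 3R/2 = 12.47 J mol⁻¹ K⁻¹ for a monoatomic ideal gas.
ΔS = 0.874 × [12.47 × ln(257/367) + 8.314 × ln(89.7/31.6)] = 3.7 J/K.

ΔS = 3.7 J/K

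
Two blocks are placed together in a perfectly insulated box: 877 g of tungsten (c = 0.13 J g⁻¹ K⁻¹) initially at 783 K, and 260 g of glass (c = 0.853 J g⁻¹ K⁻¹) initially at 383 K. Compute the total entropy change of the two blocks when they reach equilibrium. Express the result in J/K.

ΔS_total = 20.4 J/K

Energy balance: T_f = (m₁c₁T₁ + m₂c₂T₂)/(m₁c₁ + m₂c₂) = 518.81 K.
ΔS₁ = m₁c₁ ln(T_f/T₁) = 114.01 × ln(518.81/783) = -46.93 J/K.
ΔS₂ = m₂c₂ ln(T_f/T₂) = 221.78 × ln(518.81/383) = 67.31 J/K.
ΔS_total = -46.93 + 67.31 = 20.4 J/K.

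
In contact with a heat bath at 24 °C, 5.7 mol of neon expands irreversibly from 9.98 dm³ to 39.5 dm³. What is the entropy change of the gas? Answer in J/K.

Entropy is a state function, so ΔS_gas depends only on the end states.
For an isothermal ideal gas ΔS_gas = nR ln(V₂/V₁) = 5.7 × 8.314 × ln(39.5/9.98) = 65.2 J/K.

ΔS_gas = 65.2 J/K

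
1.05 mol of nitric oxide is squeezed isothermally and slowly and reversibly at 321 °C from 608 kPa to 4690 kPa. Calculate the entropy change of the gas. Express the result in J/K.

ΔS_gas = -17.8 J/K

For an isothermal ideal gas ΔS_gas = nR ln(P₁/P₂) = 1.05 × 8.314 × ln(608/4690) = -17.8 J/K.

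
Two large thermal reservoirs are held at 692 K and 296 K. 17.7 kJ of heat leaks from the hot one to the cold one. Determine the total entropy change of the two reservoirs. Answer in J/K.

ΔS_total = 34.2 J/K

ΔS_hot = −Q/T_H = −17700/692 = -25.58 J/K and ΔS_cold = +Q/T_C = 17700/296 = 59.8 J/K.
ΔS_total = -25.58 + 59.8 = 34.2 J/K, positive as the second law requires.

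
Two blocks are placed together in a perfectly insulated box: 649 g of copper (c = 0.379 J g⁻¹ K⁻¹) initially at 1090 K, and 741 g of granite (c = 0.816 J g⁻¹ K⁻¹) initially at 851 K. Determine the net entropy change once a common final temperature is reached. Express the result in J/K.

Energy balance: T_f = (m₁c₁T₁ + m₂c₂T₂)/(m₁c₁ + m₂c₂) = 920.11 K.
ΔS₁ = m₁c₁ ln(T_f/T₁) = 245.971 × ln(920.11/1090) = -41.677 J/K.
ΔS₂ = m₂c₂ ln(T_f/T₂) = 604.656 × ln(920.11/851) = 47.212 J/K.
ΔS_total = -41.677 + 47.212 = 5.54 J/K.

ΔS_total = 5.54 J/K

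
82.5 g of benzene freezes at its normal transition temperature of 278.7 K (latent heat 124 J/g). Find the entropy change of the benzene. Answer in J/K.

ΔS = -36.7 J/K

Heat released by the substance: Q = −mL = −82.5 × 124 = −10230 J.
At constant T, ΔS = Q_rev/T = −10230 / 278.7 = -36.7 J/K.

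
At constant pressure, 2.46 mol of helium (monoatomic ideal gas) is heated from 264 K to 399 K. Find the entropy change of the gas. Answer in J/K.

ΔS = 21.1 J/K

At constant pressure, ΔS = nC_p ln(T₂/T₁) with C_p = 5R/2 = 20.79 J mol⁻¹ K⁻¹.
ΔS = 2.46 × 20.79 × ln(399/264) = 21.1 J/K.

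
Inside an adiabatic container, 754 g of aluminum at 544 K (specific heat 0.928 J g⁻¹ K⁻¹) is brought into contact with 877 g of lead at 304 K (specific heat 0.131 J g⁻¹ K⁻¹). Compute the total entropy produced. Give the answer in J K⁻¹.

ΔS_total = 14.5 J/K

Energy balance: T_f = (m₁c₁T₁ + m₂c₂T₂)/(m₁c₁ + m₂c₂) = 510.15 K.
ΔS₁ = m₁c₁ ln(T_f/T₁) = 699.712 × ln(510.15/544) = -44.95 J/K.
ΔS₂ = m₂c₂ ln(T_f/T₂) = 114.887 × ln(510.15/304) = 59.47 J/K.
ΔS_total = -44.95 + 59.47 = 14.5 J/K.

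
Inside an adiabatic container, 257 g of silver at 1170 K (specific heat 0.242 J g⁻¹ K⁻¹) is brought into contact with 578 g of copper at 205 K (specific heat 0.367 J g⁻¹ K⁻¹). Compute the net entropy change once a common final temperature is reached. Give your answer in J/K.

ΔS_total = 90.9 J/K

Energy balance: T_f = (m₁c₁T₁ + m₂c₂T₂)/(m₁c₁ + m₂c₂) = 423.79 K.
ΔS₁ = m₁c₁ ln(T_f/T₁) = 62.194 × ln(423.79/1170) = -63.16 J/K.
ΔS₂ = m₂c₂ ln(T_f/T₂) = 212.126 × ln(423.79/205) = 154.05 J/K.
ΔS_total = -63.16 + 154.05 = 90.9 J/K.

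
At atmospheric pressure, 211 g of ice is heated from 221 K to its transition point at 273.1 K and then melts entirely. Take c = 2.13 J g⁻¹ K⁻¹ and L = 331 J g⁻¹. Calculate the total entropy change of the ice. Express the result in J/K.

ΔS = 351 J/K

Warming step: ΔS₁ = m c ln(T_tr/T_i) = 211 × 2.13 × ln(273.1/221) = 95.13 J/K.
Phase change: ΔS₂ = +mL/T_tr = 211 × 331 / 273.1 = 255.7 J/K.
ΔS_total = (95.13) + (255.7) = 351 J/K.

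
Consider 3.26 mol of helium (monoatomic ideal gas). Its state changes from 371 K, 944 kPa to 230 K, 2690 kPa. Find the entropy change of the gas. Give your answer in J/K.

ΔS = -60.8 J/K

ΔS = nC_p ln(T₂/T₁) − nR ln(P₂/P₁), with C_p = 5R/2 = 20.79 J mol⁻¹ K⁻¹ for a monoatomic ideal gas.
ΔS = 3.26 × [20.79 × ln(230/371) − 8.314 × ln(2690/944)] = -60.8 J/K.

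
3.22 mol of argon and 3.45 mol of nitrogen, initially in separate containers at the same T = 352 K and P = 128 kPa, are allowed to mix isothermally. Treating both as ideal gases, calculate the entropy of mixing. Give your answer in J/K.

ΔS_mix = 38.4 J/K

Mole fractions: x_A = 3.22/6.67 = 0.483, x_B = 0.517.
ΔS_mix = −R(n_A ln x_A + n_B ln x_B) = −8.314 × (3.22 ln 0.483 + 3.45 ln 0.517) = 38.4 J/K.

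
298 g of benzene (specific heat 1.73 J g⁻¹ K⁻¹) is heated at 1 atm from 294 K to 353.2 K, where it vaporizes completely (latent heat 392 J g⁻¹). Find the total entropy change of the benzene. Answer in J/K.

Warming step: ΔS₁ = m c ln(T_tr/T_i) = 298 × 1.73 × ln(353.2/294) = 94.58 J/K.
Phase change: ΔS₂ = +mL/T_tr = 298 × 392 / 353.2 = 330.7 J/K.
ΔS_total = (94.58) + (330.7) = 425 J/K.

ΔS = 425 J/K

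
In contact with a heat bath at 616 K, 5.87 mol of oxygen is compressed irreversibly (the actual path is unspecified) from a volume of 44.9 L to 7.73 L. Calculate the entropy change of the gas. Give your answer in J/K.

Entropy is a state function, so ΔS_gas depends only on the end states.
For an isothermal ideal gas ΔS_gas = nR ln(V₂/V₁) = 5.87 × 8.314 × ln(7.73/44.9) = -85.9 J/K.

ΔS_gas = -85.9 J/K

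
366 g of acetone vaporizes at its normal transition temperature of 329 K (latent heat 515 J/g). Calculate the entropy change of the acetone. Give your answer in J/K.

Heat absorbed by the substance: Q = mL = 366 × 515 = 188490 J.
At constant T, ΔS = Q_rev/T = 188490 / 329 = 573 J/K.

ΔS = 573 J/K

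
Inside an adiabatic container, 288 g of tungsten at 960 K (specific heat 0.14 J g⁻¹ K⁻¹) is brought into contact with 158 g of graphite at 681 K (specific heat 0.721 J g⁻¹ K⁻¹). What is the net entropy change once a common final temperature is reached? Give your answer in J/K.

ΔS_total = 1.85 J/K

Energy balance: T_f = (m₁c₁T₁ + m₂c₂T₂)/(m₁c₁ + m₂c₂) = 753.93 K.
ΔS₁ = m₁c₁ ln(T_f/T₁) = 40.32 × ln(753.93/960) = -9.742 J/K.
ΔS₂ = m₂c₂ ln(T_f/T₂) = 113.918 × ln(753.93/681) = 11.59 J/K.
ΔS_total = -9.742 + 11.59 = 1.85 J/K.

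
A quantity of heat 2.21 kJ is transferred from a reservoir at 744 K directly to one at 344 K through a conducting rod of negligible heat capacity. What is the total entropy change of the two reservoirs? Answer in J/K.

ΔS_total = 3.45 J/K

ΔS_hot = −Q/T_H = −2210/744 = -2.97 J/K and ΔS_cold = +Q/T_C = 2210/344 = 6.424 J/K.
ΔS_total = -2.97 + 6.424 = 3.45 J/K, positive as the second law requires.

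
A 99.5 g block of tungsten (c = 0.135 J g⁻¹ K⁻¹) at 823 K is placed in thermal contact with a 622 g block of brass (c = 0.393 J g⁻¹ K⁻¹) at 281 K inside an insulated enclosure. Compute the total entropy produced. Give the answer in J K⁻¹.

ΔS_total = 10.3 J/K

Energy balance: T_f = (m₁c₁T₁ + m₂c₂T₂)/(m₁c₁ + m₂c₂) = 309.23 K.
ΔS₁ = m₁c₁ ln(T_f/T₁) = 13.4325 × ln(309.23/823) = -13.149 J/K.
ΔS₂ = m₂c₂ ln(T_f/T₂) = 244.446 × ln(309.23/281) = 23.403 J/K.
ΔS_total = -13.149 + 23.403 = 10.3 J/K.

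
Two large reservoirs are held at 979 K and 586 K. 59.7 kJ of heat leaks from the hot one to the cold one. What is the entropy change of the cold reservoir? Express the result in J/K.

ΔS_cold = 102 J/K

The cold reservoir gains heat Q, so ΔS_cold = +Q/T_C = 59700/586 = 102 J/K.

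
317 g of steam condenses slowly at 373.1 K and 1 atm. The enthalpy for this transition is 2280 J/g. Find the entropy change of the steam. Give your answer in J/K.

ΔS = -1940 J/K

Heat released by the substance: Q = −mL = −317 × 2280 = −722760 J.
At constant T, ΔS = Q_rev/T = −722760 / 373.1 = -1940 J/K.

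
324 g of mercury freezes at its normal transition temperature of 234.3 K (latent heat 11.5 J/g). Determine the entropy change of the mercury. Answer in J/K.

ΔS = -15.9 J/K

Heat released by the substance: Q = −mL = −324 × 11.5 = −3726 J.
At constant T, ΔS = Q_rev/T = −3726 / 234.3 = -15.9 J/K.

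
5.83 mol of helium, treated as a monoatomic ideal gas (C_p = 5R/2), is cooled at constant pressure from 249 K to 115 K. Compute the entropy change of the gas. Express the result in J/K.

At constant pressure, ΔS = nC_p ln(T₂/T₁) with C_p = 5R/2 = 20.79 J mol⁻¹ K⁻¹.
ΔS = 5.83 × 20.79 × ln(115/249) = -93.6 J/K.

ΔS = -93.6 J/K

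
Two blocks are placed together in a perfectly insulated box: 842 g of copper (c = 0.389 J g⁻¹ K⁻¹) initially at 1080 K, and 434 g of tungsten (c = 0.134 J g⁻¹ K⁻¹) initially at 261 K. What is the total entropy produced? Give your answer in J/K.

ΔS_total = 35.8 J/K

Energy balance: T_f = (m₁c₁T₁ + m₂c₂T₂)/(m₁c₁ + m₂c₂) = 956.51 K.
ΔS₁ = m₁c₁ ln(T_f/T₁) = 327.538 × ln(956.51/1080) = -39.77 J/K.
ΔS₂ = m₂c₂ ln(T_f/T₂) = 58.156 × ln(956.51/261) = 75.53 J/K.
ΔS_total = -39.77 + 75.53 = 35.8 J/K.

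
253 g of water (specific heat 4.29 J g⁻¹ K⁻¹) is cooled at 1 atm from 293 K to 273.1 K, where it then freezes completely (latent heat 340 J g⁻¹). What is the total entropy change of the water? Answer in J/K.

ΔS = -391 J/K

Cooling step: ΔS₁ = m c ln(T_tr/T_i) = 253 × 4.29 × ln(273.1/293) = -76.34 J/K.
Phase change: ΔS₂ = −mL/T_tr = −253 × 340 / 273.1 = -315 J/K.
ΔS_total = (-76.34) + (-315) = -391 J/K.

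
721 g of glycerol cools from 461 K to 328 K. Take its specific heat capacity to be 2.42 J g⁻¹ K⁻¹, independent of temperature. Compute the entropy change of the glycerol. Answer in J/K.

ΔS = -594 J/K

ΔS = ∫dQ_rev/T = m c ln(T₂/T₁) = 721 × 2.42 × ln(328/461) = -594 J/K.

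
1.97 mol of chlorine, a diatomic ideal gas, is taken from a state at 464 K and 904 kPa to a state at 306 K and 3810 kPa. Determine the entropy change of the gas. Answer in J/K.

ΔS = -47.4 J/K

ΔS = nC_p ln(T₂/T₁) − nR ln(P₂/P₁), with C_p = 7R/2 = 29.1 J mol⁻¹ K⁻¹ for a diatomic ideal gas.
ΔS = 1.97 × [29.1 × ln(306/464) − 8.314 × ln(3810/904)] = -47.4 J/K.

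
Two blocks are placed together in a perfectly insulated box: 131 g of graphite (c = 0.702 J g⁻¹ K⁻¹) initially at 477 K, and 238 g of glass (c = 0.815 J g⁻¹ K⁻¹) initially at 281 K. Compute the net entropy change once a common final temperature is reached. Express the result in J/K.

Energy balance: T_f = (m₁c₁T₁ + m₂c₂T₂)/(m₁c₁ + m₂c₂) = 344.04 K.
ΔS₁ = m₁c₁ ln(T_f/T₁) = 91.962 × ln(344.04/477) = -30.05 J/K.
ΔS₂ = m₂c₂ ln(T_f/T₂) = 193.97 × ln(344.04/281) = 39.26 J/K.
ΔS_total = -30.05 + 39.26 = 9.21 J/K.

ΔS_total = 9.21 J/K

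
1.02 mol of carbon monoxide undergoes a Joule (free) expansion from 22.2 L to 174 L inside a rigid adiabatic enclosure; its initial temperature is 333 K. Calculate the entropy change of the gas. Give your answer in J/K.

ΔS_gas = 17.5 J/K

No heat is exchanged and no work is done, so the ideal-gas temperature stays constant.
Entropy is a state function; using a reversible isothermal path, ΔS_gas = nR ln(V₂/V₁) = 1.02 × 8.314 × ln(174/22.2) = 17.5 J/K.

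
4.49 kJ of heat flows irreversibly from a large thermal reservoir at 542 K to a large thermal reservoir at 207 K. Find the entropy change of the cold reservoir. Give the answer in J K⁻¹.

ΔS_cold = 21.7 J/K

The cold reservoir gains heat Q, so ΔS_cold = +Q/T_C = 4490/207 = 21.7 J/K.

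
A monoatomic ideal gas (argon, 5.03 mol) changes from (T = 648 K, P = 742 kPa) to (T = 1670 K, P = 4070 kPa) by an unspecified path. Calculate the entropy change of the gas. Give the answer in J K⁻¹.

ΔS = nC_p ln(T₂/T₁) − nR ln(P₂/P₁), with C_p = 5R/2 = 20.79 J mol⁻¹ K⁻¹ for a monoatomic ideal gas.
ΔS = 5.03 × [20.79 × ln(1670/648) − 8.314 × ln(4070/742)] = 27.8 J/K.

ΔS = 27.8 J/K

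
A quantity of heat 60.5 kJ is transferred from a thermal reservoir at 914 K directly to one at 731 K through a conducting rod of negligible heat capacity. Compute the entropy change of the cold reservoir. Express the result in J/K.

ΔS_cold = 82.8 J/K

The cold reservoir gains heat Q, so ΔS_cold = +Q/T_C = 60500/731 = 82.8 J/K.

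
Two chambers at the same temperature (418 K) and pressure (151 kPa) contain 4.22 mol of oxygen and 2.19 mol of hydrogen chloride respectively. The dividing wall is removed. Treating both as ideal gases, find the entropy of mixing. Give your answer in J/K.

ΔS_mix = 34.2 J/K

Mole fractions: x_A = 4.22/6.41 = 0.658, x_B = 0.342.
ΔS_mix = −R(n_A ln x_A + n_B ln x_B) = −8.314 × (4.22 ln 0.658 + 2.19 ln 0.342) = 34.2 J/K.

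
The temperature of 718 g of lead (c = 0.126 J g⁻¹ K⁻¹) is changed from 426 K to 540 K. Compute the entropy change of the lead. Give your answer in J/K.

ΔS = ∫dQ_rev/T = m c ln(T₂/T₁) = 718 × 0.126 × ln(540/426) = 21.5 J/K.

ΔS = 21.5 J/K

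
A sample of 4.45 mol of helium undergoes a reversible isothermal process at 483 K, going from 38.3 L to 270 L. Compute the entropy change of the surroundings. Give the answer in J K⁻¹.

ΔS_surr = -72.3 J/K

For an isothermal ideal gas ΔS_gas = nR ln(V₂/V₁) = 4.45 × 8.314 × ln(270/38.3) = 72.3 J/K.
The process is reversible, so ΔS_surr = −ΔS_gas = -72.3 J/K and ΔS_universe = 0.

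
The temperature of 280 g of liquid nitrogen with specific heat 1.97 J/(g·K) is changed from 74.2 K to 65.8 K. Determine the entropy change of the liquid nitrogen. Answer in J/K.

ΔS = -66.3 J/K

ΔS = ∫dQ_rev/T = m c ln(T₂/T₁) = 280 × 1.97 × ln(65.8/74.2) = -66.3 J/K.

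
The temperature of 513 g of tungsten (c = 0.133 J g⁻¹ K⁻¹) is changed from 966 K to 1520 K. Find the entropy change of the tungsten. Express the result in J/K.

ΔS = 30.9 J/K

ΔS = ∫dQ_rev/T = m c ln(T₂/T₁) = 513 × 0.133 × ln(1520/966) = 30.9 J/K.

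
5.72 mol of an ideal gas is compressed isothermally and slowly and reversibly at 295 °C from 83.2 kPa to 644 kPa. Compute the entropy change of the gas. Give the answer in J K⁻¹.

ΔS_gas = -97.3 J/K

For an isothermal ideal gas ΔS_gas = nR ln(P₁/P₂) = 5.72 × 8.314 × ln(83.2/644) = -97.3 J/K.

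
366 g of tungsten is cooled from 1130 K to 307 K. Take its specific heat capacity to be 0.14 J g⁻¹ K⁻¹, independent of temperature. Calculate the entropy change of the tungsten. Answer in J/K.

ΔS = ∫dQ_rev/T = m c ln(T₂/T₁) = 366 × 0.14 × ln(307/1130) = -66.8 J/K.

ΔS = -66.8 J/K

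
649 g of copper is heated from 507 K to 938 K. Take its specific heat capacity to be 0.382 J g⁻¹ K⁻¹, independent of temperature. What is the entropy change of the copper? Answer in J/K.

ΔS = ∫dQ_rev/T = m c ln(T₂/T₁) = 649 × 0.382 × ln(938/507) = 153 J/K.

ΔS = 153 J/K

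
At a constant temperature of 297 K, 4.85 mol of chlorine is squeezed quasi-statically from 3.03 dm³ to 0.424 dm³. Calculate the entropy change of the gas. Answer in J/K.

ΔS_gas = -79.3 J/K

For an isothermal ideal gas ΔS_gas = nR ln(V₂/V₁) = 4.85 × 8.314 × ln(0.424/3.03) = -79.3 J/K.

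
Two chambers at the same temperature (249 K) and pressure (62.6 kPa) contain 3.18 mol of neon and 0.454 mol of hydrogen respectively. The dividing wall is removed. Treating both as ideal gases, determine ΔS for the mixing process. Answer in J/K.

ΔS_mix = 11.4 J/K

Mole fractions: x_A = 3.18/3.63 = 0.875, x_B = 0.125.
ΔS_mix = −R(n_A ln x_A + n_B ln x_B) = −8.314 × (3.18 ln 0.875 + 0.454 ln 0.125) = 11.4 J/K.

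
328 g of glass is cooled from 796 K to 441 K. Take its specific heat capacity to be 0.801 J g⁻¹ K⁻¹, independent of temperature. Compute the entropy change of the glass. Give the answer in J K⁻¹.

ΔS = -155 J/K

ΔS = ∫dQ_rev/T = m c ln(T₂/T₁) = 328 × 0.801 × ln(441/796) = -155 J/K.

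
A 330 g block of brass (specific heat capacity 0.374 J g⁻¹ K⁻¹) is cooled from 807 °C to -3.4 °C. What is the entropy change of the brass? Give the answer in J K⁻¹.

In kelvin: T₁ = 1080.15 K, T₂ = 269.75 K. ΔS = ∫dQ_rev/T = m c ln(T₂/T₁) = 330 × 0.374 × ln(269.75/1080.15) = -171 J/K.

ΔS = -171 J/K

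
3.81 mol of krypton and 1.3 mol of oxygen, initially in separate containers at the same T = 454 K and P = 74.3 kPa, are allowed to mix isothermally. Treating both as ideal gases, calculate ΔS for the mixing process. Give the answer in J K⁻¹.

ΔS_mix = 24.1 J/K

Mole fractions: x_A = 3.81/5.11 = 0.746, x_B = 0.254.
ΔS_mix = −R(n_A ln x_A + n_B ln x_B) = −8.314 × (3.81 ln 0.746 + 1.3 ln 0.254) = 24.1 J/K.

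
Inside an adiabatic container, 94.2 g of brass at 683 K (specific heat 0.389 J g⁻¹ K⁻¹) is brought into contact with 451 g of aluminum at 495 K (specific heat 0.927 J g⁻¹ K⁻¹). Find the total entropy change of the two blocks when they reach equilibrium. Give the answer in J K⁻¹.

Energy balance: T_f = (m₁c₁T₁ + m₂c₂T₂)/(m₁c₁ + m₂c₂) = 510.15 K.
ΔS₁ = m₁c₁ ln(T_f/T₁) = 36.6438 × ln(510.15/683) = -10.69 J/K.
ΔS₂ = m₂c₂ ln(T_f/T₂) = 418.077 × ln(510.15/495) = 12.6 J/K.
ΔS_total = -10.69 + 12.6 = 1.91 J/K.

ΔS_total = 1.91 J/K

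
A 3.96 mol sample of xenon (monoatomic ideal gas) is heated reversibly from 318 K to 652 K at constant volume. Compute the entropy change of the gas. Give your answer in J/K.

ΔS = 35.5 J/K

At constant volume, ΔS = nC_V ln(T₂/T₁) with C_V = 3R/2 = 12.47 J mol⁻¹ K⁻¹.
ΔS = 3.96 × 12.47 × ln(652/318) = 35.5 J/K.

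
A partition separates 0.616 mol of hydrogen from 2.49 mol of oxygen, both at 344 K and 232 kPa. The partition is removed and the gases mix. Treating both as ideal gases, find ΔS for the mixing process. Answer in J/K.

ΔS_mix = 12.9 J/K

Mole fractions: x_A = 0.616/3.11 = 0.198, x_B = 0.802.
ΔS_mix = −R(n_A ln x_A + n_B ln x_B) = −8.314 × (0.616 ln 0.198 + 2.49 ln 0.802) = 12.9 J/K.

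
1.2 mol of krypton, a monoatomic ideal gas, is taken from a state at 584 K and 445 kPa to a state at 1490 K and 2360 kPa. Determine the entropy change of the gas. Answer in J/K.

ΔS = 6.72 J/K

ΔS = nC_p ln(T₂/T₁) − nR ln(P₂/P₁), with C_p = 5R/2 = 20.79 J mol⁻¹ K⁻¹ for a monoatomic ideal gas.
ΔS = 1.2 × [20.79 × ln(1490/584) − 8.314 × ln(2360/445)] = 6.72 J/K.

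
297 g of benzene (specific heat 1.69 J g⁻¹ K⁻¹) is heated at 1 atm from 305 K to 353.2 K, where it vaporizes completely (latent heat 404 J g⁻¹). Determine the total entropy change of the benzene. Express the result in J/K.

ΔS = 413 J/K

Warming step: ΔS₁ = m c ln(T_tr/T_i) = 297 × 1.69 × ln(353.2/305) = 73.64 J/K.
Phase change: ΔS₂ = +mL/T_tr = 297 × 404 / 353.2 = 339.7 J/K.
ΔS_total = (73.64) + (339.7) = 413 J/K.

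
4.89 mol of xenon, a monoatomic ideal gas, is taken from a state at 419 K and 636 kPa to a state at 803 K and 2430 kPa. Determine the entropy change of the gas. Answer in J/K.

ΔS = 11.6 J/K

ΔS = nC_p ln(T₂/T₁) − nR ln(P₂/P₁), with C_p = 5R/2 = 20.79 J mol⁻¹ K⁻¹ for a monoatomic ideal gas.
ΔS = 4.89 × [20.79 × ln(803/419) − 8.314 × ln(2430/636)] = 11.6 J/K.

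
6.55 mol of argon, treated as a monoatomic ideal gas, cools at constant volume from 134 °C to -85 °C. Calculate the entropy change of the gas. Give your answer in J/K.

ΔS = -63.1 J/K

In kelvin: T₁ = 407.15 K, T₂ = 188.15 K. At constant volume, ΔS = nC_V ln(T₂/T₁) with C_V = 3R/2 = 12.47 J mol⁻¹ K⁻¹.
ΔS = 6.55 × 12.47 × ln(188.15/407.15) = -63.1 J/K.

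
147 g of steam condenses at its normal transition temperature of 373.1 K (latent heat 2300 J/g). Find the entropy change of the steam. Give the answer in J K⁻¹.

ΔS = -906 J/K

Heat released by the substance: Q = −mL = −147 × 2300 = −338100 J.
At constant T, ΔS = Q_rev/T = −338100 / 373.1 = -906 J/K.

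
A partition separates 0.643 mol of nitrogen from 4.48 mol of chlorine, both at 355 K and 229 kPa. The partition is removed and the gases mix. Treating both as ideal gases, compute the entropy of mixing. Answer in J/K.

ΔS_mix = 16.1 J/K

Mole fractions: x_A = 0.643/5.12 = 0.126, x_B = 0.874.
ΔS_mix = −R(n_A ln x_A + n_B ln x_B) = −8.314 × (0.643 ln 0.126 + 4.48 ln 0.874) = 16.1 J/K.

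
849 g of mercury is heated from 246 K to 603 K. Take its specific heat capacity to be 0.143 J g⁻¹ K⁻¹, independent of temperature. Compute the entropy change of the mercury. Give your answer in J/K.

ΔS = ∫dQ_rev/T = m c ln(T₂/T₁) = 849 × 0.143 × ln(603/246) = 109 J/K.

ΔS = 109 J/K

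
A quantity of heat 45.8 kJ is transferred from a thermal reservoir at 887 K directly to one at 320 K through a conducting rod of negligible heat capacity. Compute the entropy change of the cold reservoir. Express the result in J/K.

ΔS_cold = 143 J/K

The cold reservoir gains heat Q, so ΔS_cold = +Q/T_C = 45800/320 = 143 J/K.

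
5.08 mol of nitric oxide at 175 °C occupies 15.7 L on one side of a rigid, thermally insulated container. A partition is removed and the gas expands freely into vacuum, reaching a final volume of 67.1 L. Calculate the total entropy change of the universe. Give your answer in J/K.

ΔS_universe = 61.3 J/K

No heat is exchanged and no work is done, so the ideal-gas temperature stays constant.
Entropy is a state function; using a reversible isothermal path, ΔS_gas = nR ln(V₂/V₁) = 5.08 × 8.314 × ln(67.1/15.7) = 61.3 J/K.
The insulated surroundings exchange no heat, so ΔS_surr = 0 and ΔS_universe = ΔS_gas.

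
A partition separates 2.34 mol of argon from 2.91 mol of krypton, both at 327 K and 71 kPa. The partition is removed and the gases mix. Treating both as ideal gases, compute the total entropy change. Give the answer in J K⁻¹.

Mole fractions: x_A = 2.34/5.25 = 0.446, x_B = 0.554.
ΔS_mix = −R(n_A ln x_A + n_B ln x_B) = −8.314 × (2.34 ln 0.446 + 2.91 ln 0.554) = 30 J/K.

ΔS_mix = 30 J/K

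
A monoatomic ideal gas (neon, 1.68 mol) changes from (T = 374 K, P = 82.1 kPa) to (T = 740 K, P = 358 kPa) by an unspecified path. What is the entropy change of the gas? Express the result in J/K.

ΔS = nC_p ln(T₂/T₁) − nR ln(P₂/P₁), with C_p = 5R/2 = 20.79 J mol⁻¹ K⁻¹ for a monoatomic ideal gas.
ΔS = 1.68 × [20.79 × ln(740/374) − 8.314 × ln(358/82.1)] = 3.26 J/K.

ΔS = 3.26 J/K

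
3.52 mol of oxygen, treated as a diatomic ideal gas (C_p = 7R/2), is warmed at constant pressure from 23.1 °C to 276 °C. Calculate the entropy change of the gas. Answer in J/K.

ΔS = 63.2 J/K

In kelvin: T₁ = 296.25 K, T₂ = 549.15 K. At constant pressure, ΔS = nC_p ln(T₂/T₁) with C_p = 7R/2 = 29.1 J mol⁻¹ K⁻¹.
ΔS = 3.52 × 29.1 × ln(549.15/296.25) = 63.2 J/K.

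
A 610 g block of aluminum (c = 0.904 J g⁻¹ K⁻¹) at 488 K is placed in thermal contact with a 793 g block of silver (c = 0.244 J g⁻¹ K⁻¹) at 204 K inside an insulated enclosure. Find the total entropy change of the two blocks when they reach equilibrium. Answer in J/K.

ΔS_total = 46.7 J/K

Energy balance: T_f = (m₁c₁T₁ + m₂c₂T₂)/(m₁c₁ + m₂c₂) = 414.23 K.
ΔS₁ = m₁c₁ ln(T_f/T₁) = 551.44 × ln(414.23/488) = -90.37 J/K.
ΔS₂ = m₂c₂ ln(T_f/T₂) = 193.492 × ln(414.23/204) = 137.1 J/K.
ΔS_total = -90.37 + 137.1 = 46.7 J/K.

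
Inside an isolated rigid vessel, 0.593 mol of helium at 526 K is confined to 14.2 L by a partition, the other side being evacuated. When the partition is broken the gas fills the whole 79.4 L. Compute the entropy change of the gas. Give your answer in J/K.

No heat is exchanged and no work is done, so the ideal-gas temperature stays constant.
Entropy is a state function; using a reversible isothermal path, ΔS_gas = nR ln(V₂/V₁) = 0.593 × 8.314 × ln(79.4/14.2) = 8.49 J/K.

ΔS_gas = 8.49 J/K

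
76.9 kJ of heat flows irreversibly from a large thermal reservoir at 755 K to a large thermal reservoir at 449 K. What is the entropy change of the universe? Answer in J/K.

ΔS_hot = −Q/T_H = −76900/755 = -101.9 J/K and ΔS_cold = +Q/T_C = 76900/449 = 171.3 J/K.
ΔS_total = -101.9 + 171.3 = 69.4 J/K, positive as the second law requires.

ΔS_total = 69.4 J/K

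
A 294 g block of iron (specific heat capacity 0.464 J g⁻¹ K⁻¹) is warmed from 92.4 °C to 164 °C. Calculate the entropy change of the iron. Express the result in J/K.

ΔS = 24.4 J/K

In kelvin: T₁ = 365.55 K, T₂ = 437.15 K. ΔS = ∫dQ_rev/T = m c ln(T₂/T₁) = 294 × 0.464 × ln(437.15/365.55) = 24.4 J/K.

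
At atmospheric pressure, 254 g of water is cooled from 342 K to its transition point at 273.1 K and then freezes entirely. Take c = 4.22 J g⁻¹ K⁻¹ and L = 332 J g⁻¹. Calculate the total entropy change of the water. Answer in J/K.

Cooling step: ΔS₁ = m c ln(T_tr/T_i) = 254 × 4.22 × ln(273.1/342) = -241.1 J/K.
Phase change: ΔS₂ = −mL/T_tr = −254 × 332 / 273.1 = -308.8 J/K.
ΔS_total = (-241.1) + (-308.8) = -550 J/K.

ΔS = -550 J/K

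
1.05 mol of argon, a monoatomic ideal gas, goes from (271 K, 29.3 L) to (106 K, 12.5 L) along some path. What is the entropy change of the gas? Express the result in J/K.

ΔS = -19.7 J/K

Entropy is a state function: ΔS = nC_V ln(T₂/T₁) + nR ln(V₂/V₁), with C_V = 3R/2 = 12.47 J mol⁻¹ K⁻¹ for a monoatomic ideal gas.
ΔS = 1.05 × [12.47 × ln(106/271) + 8.314 × ln(12.5/29.3)] = -19.7 J/K.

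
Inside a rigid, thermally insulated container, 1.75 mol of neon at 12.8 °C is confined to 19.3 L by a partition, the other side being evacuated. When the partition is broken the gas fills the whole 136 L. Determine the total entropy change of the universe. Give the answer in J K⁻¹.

ΔS_universe = 28.4 J/K

No heat is exchanged and no work is done, so the ideal-gas temperature stays constant.
Entropy is a state function; using a reversible isothermal path, ΔS_gas = nR ln(V₂/V₁) = 1.75 × 8.314 × ln(136/19.3) = 28.4 J/K.
The insulated surroundings exchange no heat, so ΔS_surr = 0 and ΔS_universe = ΔS_gas.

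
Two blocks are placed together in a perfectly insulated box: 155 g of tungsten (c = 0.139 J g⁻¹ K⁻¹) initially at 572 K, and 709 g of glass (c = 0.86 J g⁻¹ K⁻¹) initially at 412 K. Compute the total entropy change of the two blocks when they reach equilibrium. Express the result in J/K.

ΔS_total = 1.24 J/K

Energy balance: T_f = (m₁c₁T₁ + m₂c₂T₂)/(m₁c₁ + m₂c₂) = 417.46 K.
ΔS₁ = m₁c₁ ln(T_f/T₁) = 21.545 × ln(417.46/572) = -6.786 J/K.
ΔS₂ = m₂c₂ ln(T_f/T₂) = 609.74 × ln(417.46/412) = 8.028 J/K.
ΔS_total = -6.786 + 8.028 = 1.24 J/K.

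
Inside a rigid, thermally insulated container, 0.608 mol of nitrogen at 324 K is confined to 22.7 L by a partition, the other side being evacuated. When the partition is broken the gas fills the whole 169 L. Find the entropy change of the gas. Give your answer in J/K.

ΔS_gas = 10.1 J/K

For an ideal gas in free expansion Q = 0 and W = 0, so T is unchanged.
Entropy is a state function; using a reversible isothermal path, ΔS_gas = nR ln(V₂/V₁) = 0.608 × 8.314 × ln(169/22.7) = 10.1 J/K.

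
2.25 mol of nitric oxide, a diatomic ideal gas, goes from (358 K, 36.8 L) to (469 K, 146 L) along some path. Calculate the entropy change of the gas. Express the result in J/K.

Entropy is a state function: ΔS = nC_V ln(T₂/T₁) + nR ln(V₂/V₁), with C_V = 5R/2 = 20.79 J mol⁻¹ K⁻¹ for a diatomic ideal gas.
ΔS = 2.25 × [20.79 × ln(469/358) + 8.314 × ln(146/36.8)] = 38.4 J/K.

ΔS = 38.4 J/K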